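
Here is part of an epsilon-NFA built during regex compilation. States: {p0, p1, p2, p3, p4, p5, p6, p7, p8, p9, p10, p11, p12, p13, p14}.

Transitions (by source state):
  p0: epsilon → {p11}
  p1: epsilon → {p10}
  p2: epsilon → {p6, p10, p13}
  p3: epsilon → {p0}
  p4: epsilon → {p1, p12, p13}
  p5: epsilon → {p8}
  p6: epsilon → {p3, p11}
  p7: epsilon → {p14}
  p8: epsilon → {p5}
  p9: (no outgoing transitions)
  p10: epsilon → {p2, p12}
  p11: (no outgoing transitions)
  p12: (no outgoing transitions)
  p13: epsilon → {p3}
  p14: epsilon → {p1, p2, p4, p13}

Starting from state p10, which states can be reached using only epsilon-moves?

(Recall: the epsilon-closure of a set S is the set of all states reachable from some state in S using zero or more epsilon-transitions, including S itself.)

Start with {p10}.
From p10 via epsilon: add p2, p12.
From p2 via epsilon: add p6, p13.
From p6 via epsilon: add p3, p11.
From p3 via epsilon: add p0.
No new states can be added; the closed set is {p0, p2, p3, p6, p10, p11, p12, p13}.

{p0, p2, p3, p6, p10, p11, p12, p13}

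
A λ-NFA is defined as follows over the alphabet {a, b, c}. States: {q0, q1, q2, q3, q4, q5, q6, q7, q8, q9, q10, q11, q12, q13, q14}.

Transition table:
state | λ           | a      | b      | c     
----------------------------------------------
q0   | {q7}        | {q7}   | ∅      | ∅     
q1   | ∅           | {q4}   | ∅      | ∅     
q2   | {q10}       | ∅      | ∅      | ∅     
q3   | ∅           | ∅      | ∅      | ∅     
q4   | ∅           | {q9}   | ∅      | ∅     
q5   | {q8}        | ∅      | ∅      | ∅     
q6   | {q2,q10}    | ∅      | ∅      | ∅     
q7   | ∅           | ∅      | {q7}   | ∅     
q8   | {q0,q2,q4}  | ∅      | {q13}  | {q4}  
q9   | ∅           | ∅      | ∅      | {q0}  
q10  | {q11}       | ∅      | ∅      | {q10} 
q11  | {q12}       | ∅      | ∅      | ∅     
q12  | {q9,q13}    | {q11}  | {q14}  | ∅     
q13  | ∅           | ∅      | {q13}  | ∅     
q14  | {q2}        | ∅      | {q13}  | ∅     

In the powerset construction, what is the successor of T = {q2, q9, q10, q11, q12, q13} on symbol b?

q12 on b → {q14}.
q13 on b → {q13}.
No b-transition from q2, q9, q10, q11.
Union after reading b: {q13, q14}.
Now take the λ-closure:
From q14 via λ: add q2.
From q2 via λ: add q10.
From q10 via λ: add q11.
From q11 via λ: add q12.
From q12 via λ: add q9.
No new states can be added; the closed set is {q2, q9, q10, q11, q12, q13, q14}.

{q2, q9, q10, q11, q12, q13, q14}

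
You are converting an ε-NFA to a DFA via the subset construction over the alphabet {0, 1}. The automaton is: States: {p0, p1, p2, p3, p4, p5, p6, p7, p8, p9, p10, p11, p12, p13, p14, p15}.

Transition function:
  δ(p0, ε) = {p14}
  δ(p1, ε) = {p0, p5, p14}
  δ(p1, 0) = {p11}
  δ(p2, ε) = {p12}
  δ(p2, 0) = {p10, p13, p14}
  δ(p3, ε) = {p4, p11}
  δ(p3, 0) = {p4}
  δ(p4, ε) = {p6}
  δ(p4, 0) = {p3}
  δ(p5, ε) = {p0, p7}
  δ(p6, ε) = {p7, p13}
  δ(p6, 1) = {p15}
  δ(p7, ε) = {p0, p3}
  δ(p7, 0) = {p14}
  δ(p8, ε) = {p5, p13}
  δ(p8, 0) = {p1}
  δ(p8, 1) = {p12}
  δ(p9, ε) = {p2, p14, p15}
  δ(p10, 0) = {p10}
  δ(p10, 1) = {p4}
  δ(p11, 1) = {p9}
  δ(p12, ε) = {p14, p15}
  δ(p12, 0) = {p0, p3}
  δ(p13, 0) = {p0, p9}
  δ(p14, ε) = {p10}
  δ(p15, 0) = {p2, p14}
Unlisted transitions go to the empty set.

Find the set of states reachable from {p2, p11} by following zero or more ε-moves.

{p2, p10, p11, p12, p14, p15}

Start with {p2, p11}.
From p2 via ε: add p12.
From p12 via ε: add p14, p15.
From p14 via ε: add p10.
No new states can be added; the closed set is {p2, p10, p11, p12, p14, p15}.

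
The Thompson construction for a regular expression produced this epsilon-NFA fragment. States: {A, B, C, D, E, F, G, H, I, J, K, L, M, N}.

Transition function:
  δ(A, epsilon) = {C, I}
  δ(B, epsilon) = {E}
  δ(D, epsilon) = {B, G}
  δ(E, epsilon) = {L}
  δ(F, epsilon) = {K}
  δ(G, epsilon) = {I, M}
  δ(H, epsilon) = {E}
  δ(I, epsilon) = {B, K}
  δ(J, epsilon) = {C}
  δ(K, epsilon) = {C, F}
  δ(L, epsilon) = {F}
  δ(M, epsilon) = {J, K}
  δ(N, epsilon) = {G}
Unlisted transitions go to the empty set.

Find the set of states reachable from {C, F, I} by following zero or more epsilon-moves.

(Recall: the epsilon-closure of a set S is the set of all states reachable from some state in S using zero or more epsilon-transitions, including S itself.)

Start with {C, F, I}.
From F via epsilon: add K.
From I via epsilon: add B.
From B via epsilon: add E.
From E via epsilon: add L.
No new states can be added; the closed set is {B, C, E, F, I, K, L}.

{B, C, E, F, I, K, L}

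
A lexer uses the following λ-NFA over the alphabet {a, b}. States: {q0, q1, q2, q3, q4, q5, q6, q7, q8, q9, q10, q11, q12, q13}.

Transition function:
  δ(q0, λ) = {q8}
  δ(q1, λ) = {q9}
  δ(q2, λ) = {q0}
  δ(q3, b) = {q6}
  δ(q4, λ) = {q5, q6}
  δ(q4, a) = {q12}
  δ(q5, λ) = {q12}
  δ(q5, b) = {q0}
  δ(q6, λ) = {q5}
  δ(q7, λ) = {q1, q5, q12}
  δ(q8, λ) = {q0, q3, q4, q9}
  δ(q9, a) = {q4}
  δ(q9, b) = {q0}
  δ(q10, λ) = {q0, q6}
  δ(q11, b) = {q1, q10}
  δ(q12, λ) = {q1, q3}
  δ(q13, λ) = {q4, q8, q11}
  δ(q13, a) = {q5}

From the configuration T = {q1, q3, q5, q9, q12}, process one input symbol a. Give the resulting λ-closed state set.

q9 on a → {q4}.
No a-transition from q1, q3, q5, q12.
Union after reading a: {q4}.
Now take the λ-closure:
From q4 via λ: add q5, q6.
From q5 via λ: add q12.
From q12 via λ: add q1, q3.
From q1 via λ: add q9.
No new states can be added; the closed set is {q1, q3, q4, q5, q6, q9, q12}.

{q1, q3, q4, q5, q6, q9, q12}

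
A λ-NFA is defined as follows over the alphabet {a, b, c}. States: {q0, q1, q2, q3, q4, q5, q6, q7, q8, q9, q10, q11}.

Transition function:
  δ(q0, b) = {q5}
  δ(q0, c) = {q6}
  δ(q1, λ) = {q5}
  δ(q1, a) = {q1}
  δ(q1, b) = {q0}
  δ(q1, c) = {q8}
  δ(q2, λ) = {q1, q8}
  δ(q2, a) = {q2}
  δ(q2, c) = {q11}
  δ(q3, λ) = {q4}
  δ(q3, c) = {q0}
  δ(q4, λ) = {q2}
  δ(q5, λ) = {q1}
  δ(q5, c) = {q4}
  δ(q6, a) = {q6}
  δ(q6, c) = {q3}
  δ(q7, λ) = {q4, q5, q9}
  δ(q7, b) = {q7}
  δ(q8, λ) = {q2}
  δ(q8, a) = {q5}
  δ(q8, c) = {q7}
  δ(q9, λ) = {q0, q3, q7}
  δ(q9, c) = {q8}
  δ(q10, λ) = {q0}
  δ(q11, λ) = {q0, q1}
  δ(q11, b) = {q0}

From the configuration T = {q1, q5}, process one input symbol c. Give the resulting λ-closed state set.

{q1, q2, q4, q5, q8}

q1 on c → {q8}.
q5 on c → {q4}.
Union after reading c: {q4, q8}.
Now take the λ-closure:
From q4 via λ: add q2.
From q2 via λ: add q1.
From q1 via λ: add q5.
No new states can be added; the closed set is {q1, q2, q4, q5, q8}.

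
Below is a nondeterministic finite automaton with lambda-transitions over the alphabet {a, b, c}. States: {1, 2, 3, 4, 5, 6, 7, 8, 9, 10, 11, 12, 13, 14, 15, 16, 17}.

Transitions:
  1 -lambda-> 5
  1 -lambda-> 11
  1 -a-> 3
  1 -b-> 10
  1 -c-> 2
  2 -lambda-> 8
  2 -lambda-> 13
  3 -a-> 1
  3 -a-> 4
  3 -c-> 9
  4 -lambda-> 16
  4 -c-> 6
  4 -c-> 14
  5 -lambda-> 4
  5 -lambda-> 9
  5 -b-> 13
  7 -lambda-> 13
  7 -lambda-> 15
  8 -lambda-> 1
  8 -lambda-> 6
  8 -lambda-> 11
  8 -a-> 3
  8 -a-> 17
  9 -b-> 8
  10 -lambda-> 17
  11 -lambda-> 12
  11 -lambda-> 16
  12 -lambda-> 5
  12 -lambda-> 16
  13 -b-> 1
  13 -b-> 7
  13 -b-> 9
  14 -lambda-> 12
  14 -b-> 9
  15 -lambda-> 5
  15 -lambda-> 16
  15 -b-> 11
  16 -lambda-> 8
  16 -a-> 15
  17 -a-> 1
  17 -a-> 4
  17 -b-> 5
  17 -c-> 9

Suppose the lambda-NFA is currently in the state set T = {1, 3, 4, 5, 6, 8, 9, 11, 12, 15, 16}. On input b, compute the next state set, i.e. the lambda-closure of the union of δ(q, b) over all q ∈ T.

{1, 4, 5, 6, 8, 9, 10, 11, 12, 13, 16, 17}

1 on b → {10}.
5 on b → {13}.
9 on b → {8}.
15 on b → {11}.
No b-transition from 3, 4, 6, 8, 11, 12, 16.
Union after reading b: {8, 10, 11, 13}.
Now take the lambda-closure:
From 8 via lambda: add 1, 6.
From 10 via lambda: add 17.
From 11 via lambda: add 12, 16.
From 1 via lambda: add 5.
From 5 via lambda: add 4, 9.
No new states can be added; the closed set is {1, 4, 5, 6, 8, 9, 10, 11, 12, 13, 16, 17}.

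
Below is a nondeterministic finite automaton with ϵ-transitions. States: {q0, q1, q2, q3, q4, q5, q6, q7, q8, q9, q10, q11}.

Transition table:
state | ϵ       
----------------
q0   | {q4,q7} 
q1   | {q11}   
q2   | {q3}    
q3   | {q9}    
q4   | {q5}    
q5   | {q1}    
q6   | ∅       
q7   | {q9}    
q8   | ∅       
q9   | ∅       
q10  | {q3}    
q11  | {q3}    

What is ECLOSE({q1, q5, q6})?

{q1, q3, q5, q6, q9, q11}

Start with {q1, q5, q6}.
From q1 via ϵ: add q11.
From q11 via ϵ: add q3.
From q3 via ϵ: add q9.
No new states can be added; the closed set is {q1, q3, q5, q6, q9, q11}.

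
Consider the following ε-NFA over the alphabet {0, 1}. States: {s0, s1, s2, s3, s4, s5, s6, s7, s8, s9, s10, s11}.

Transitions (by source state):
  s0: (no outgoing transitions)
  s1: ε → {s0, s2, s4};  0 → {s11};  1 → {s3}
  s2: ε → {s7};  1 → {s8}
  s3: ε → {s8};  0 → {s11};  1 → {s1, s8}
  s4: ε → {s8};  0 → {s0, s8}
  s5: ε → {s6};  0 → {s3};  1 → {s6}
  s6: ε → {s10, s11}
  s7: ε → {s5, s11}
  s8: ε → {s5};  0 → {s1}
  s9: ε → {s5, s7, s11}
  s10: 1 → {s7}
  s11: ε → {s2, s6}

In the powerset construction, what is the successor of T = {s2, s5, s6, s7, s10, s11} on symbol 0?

s5 on 0 → {s3}.
No 0-transition from s2, s6, s7, s10, s11.
Union after reading 0: {s3}.
Now take the ε-closure:
From s3 via ε: add s8.
From s8 via ε: add s5.
From s5 via ε: add s6.
From s6 via ε: add s10, s11.
From s11 via ε: add s2.
From s2 via ε: add s7.
No new states can be added; the closed set is {s2, s3, s5, s6, s7, s8, s10, s11}.

{s2, s3, s5, s6, s7, s8, s10, s11}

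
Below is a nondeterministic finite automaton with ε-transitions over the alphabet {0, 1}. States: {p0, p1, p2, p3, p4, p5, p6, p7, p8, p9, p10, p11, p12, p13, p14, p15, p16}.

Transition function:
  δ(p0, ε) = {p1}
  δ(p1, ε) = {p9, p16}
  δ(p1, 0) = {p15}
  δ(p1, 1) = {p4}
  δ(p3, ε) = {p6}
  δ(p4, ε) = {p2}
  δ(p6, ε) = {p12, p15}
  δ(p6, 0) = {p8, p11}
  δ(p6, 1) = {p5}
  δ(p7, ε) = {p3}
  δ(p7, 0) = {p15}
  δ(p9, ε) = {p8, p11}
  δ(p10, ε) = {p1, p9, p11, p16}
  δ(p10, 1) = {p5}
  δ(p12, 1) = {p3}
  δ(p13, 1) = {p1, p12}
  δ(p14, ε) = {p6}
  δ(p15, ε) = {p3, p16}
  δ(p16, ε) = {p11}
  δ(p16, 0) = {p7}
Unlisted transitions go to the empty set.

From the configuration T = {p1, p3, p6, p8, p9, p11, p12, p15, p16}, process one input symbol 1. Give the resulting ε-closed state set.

p1 on 1 → {p4}.
p6 on 1 → {p5}.
p12 on 1 → {p3}.
No 1-transition from p3, p8, p9, p11, p15, p16.
Union after reading 1: {p3, p4, p5}.
Now take the ε-closure:
From p3 via ε: add p6.
From p4 via ε: add p2.
From p6 via ε: add p12, p15.
From p15 via ε: add p16.
From p16 via ε: add p11.
No new states can be added; the closed set is {p2, p3, p4, p5, p6, p11, p12, p15, p16}.

{p2, p3, p4, p5, p6, p11, p12, p15, p16}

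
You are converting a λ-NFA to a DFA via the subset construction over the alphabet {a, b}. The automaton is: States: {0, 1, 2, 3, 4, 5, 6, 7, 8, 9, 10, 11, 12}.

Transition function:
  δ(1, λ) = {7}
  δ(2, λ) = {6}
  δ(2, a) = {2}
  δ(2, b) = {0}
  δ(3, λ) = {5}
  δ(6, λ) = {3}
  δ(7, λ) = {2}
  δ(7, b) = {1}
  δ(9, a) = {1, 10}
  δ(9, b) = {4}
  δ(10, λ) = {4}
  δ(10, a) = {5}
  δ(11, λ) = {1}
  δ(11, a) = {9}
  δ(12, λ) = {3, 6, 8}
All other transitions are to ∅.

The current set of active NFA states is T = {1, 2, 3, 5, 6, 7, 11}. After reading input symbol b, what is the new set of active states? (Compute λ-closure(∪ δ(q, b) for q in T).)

2 on b → {0}.
7 on b → {1}.
No b-transition from 1, 3, 5, 6, 11.
Union after reading b: {0, 1}.
Now take the λ-closure:
From 1 via λ: add 7.
From 7 via λ: add 2.
From 2 via λ: add 6.
From 6 via λ: add 3.
From 3 via λ: add 5.
No new states can be added; the closed set is {0, 1, 2, 3, 5, 6, 7}.

{0, 1, 2, 3, 5, 6, 7}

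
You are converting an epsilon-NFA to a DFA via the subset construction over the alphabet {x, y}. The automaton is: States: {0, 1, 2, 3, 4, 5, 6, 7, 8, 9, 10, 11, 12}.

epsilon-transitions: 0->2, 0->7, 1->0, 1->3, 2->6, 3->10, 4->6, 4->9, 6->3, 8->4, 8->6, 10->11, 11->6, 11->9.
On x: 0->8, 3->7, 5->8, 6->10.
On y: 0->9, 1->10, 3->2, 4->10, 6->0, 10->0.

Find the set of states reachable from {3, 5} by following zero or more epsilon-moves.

{3, 5, 6, 9, 10, 11}

Start with {3, 5}.
From 3 via epsilon: add 10.
From 10 via epsilon: add 11.
From 11 via epsilon: add 6, 9.
No new states can be added; the closed set is {3, 5, 6, 9, 10, 11}.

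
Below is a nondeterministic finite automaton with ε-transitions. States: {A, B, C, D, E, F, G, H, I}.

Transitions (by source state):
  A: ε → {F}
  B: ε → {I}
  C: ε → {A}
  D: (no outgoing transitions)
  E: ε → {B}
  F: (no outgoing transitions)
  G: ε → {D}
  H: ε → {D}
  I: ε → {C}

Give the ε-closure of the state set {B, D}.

{A, B, C, D, F, I}

Start with {B, D}.
From B via ε: add I.
From I via ε: add C.
From C via ε: add A.
From A via ε: add F.
No new states can be added; the closed set is {A, B, C, D, F, I}.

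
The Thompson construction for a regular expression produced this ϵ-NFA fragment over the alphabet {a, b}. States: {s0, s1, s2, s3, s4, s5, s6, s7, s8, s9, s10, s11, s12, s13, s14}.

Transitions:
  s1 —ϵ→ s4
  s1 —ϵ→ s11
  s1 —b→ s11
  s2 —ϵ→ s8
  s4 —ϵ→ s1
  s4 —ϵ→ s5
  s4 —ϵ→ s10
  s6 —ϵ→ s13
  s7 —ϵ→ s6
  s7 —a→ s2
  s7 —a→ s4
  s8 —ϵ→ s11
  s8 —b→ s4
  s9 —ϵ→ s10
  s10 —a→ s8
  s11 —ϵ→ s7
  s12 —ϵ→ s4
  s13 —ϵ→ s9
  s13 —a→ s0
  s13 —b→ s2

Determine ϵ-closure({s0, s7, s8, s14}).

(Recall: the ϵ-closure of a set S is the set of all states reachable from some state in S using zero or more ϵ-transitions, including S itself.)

Start with {s0, s7, s8, s14}.
From s7 via ϵ: add s6.
From s8 via ϵ: add s11.
From s6 via ϵ: add s13.
From s13 via ϵ: add s9.
From s9 via ϵ: add s10.
No new states can be added; the closed set is {s0, s6, s7, s8, s9, s10, s11, s13, s14}.

{s0, s6, s7, s8, s9, s10, s11, s13, s14}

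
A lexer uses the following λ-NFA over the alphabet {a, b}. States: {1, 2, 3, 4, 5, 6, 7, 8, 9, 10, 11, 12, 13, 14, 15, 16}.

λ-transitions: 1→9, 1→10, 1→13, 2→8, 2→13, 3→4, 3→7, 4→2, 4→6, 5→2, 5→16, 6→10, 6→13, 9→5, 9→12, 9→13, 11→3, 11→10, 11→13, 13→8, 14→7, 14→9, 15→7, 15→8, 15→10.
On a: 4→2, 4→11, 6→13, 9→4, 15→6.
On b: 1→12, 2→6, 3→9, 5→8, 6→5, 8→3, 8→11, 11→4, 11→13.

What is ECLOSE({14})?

{2, 5, 7, 8, 9, 12, 13, 14, 16}

Start with {14}.
From 14 via λ: add 7, 9.
From 9 via λ: add 5, 12, 13.
From 5 via λ: add 2, 16.
From 13 via λ: add 8.
No new states can be added; the closed set is {2, 5, 7, 8, 9, 12, 13, 14, 16}.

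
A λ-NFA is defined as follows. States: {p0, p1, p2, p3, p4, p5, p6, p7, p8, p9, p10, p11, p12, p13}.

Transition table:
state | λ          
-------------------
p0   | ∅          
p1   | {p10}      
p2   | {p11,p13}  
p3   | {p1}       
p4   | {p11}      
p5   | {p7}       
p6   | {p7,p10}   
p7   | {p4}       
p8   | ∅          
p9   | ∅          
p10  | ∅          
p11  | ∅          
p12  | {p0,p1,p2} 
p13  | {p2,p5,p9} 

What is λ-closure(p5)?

{p4, p5, p7, p11}

Start with {p5}.
From p5 via λ: add p7.
From p7 via λ: add p4.
From p4 via λ: add p11.
No new states can be added; the closed set is {p4, p5, p7, p11}.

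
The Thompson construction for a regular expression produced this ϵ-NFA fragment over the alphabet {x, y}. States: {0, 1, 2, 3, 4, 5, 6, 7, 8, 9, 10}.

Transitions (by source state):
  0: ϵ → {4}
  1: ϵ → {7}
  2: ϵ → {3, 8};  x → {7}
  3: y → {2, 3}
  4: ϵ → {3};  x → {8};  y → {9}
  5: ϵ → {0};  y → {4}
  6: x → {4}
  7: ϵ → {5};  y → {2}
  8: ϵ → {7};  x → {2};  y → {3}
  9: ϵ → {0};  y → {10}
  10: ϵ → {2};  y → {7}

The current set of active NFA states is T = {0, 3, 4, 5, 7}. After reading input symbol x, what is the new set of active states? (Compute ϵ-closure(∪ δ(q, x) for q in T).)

4 on x → {8}.
No x-transition from 0, 3, 5, 7.
Union after reading x: {8}.
Now take the ϵ-closure:
From 8 via ϵ: add 7.
From 7 via ϵ: add 5.
From 5 via ϵ: add 0.
From 0 via ϵ: add 4.
From 4 via ϵ: add 3.
No new states can be added; the closed set is {0, 3, 4, 5, 7, 8}.

{0, 3, 4, 5, 7, 8}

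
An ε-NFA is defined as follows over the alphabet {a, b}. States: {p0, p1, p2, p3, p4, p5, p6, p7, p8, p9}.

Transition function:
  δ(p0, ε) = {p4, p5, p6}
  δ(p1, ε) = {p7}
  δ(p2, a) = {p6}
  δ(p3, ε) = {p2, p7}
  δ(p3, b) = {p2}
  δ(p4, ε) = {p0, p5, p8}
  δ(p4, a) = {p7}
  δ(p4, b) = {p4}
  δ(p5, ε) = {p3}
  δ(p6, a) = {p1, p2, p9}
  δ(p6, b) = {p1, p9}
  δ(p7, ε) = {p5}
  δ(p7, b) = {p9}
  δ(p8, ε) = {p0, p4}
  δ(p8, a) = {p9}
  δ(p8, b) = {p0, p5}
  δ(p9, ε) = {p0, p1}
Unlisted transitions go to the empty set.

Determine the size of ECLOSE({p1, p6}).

6

Start with {p1, p6}.
From p1 via ε: add p7.
From p7 via ε: add p5.
From p5 via ε: add p3.
From p3 via ε: add p2.
ε-closure = {p1, p2, p3, p5, p6, p7}, which has 6 states.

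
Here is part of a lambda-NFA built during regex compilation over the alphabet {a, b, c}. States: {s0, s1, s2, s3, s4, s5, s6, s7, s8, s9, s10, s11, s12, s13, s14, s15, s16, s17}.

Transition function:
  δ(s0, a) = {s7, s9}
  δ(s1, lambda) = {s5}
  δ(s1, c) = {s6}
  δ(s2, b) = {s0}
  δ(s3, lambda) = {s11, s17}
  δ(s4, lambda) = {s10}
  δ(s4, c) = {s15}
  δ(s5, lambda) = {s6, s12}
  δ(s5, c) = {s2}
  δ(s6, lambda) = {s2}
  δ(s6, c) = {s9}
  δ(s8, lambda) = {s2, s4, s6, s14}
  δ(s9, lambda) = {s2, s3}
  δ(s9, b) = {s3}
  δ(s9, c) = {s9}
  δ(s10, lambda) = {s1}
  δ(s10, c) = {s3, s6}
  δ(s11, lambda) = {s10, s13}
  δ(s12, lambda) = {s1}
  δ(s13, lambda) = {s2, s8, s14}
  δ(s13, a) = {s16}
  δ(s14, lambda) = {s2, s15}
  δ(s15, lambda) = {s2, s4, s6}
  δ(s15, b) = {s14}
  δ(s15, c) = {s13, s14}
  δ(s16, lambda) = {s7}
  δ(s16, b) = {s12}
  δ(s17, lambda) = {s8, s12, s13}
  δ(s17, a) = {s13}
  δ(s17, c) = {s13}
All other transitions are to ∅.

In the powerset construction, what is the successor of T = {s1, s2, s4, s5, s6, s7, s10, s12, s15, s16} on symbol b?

{s0, s1, s2, s4, s5, s6, s10, s12, s14, s15}

s2 on b → {s0}.
s15 on b → {s14}.
s16 on b → {s12}.
No b-transition from s1, s4, s5, s6, s7, s10, s12.
Union after reading b: {s0, s12, s14}.
Now take the lambda-closure:
From s12 via lambda: add s1.
From s14 via lambda: add s2, s15.
From s1 via lambda: add s5.
From s15 via lambda: add s4, s6.
From s4 via lambda: add s10.
No new states can be added; the closed set is {s0, s1, s2, s4, s5, s6, s10, s12, s14, s15}.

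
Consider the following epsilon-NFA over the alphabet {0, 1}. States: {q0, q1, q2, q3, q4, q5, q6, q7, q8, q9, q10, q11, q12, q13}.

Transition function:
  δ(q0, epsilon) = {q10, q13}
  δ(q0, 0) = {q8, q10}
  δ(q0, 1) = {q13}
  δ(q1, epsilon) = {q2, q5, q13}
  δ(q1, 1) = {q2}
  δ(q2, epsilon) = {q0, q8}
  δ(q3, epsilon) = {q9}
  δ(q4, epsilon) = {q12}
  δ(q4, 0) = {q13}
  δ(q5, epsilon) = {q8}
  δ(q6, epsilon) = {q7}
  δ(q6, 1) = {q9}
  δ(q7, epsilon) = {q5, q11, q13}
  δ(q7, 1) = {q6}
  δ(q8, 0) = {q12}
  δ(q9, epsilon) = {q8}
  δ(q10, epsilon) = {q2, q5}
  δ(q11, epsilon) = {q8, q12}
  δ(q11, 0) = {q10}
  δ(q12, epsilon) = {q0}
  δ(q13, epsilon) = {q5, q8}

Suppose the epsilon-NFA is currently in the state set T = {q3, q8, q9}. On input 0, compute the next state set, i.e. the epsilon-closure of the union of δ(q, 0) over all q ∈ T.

q8 on 0 → {q12}.
No 0-transition from q3, q9.
Union after reading 0: {q12}.
Now take the epsilon-closure:
From q12 via epsilon: add q0.
From q0 via epsilon: add q10, q13.
From q10 via epsilon: add q2, q5.
From q13 via epsilon: add q8.
No new states can be added; the closed set is {q0, q2, q5, q8, q10, q12, q13}.

{q0, q2, q5, q8, q10, q12, q13}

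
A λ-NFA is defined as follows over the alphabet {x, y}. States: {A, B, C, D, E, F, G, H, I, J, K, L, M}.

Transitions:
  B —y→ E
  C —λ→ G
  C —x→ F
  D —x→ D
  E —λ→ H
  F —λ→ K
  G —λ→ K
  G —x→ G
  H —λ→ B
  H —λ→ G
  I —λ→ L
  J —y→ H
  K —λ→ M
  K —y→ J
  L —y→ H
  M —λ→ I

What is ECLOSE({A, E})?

Start with {A, E}.
From E via λ: add H.
From H via λ: add B, G.
From G via λ: add K.
From K via λ: add M.
From M via λ: add I.
From I via λ: add L.
No new states can be added; the closed set is {A, B, E, G, H, I, K, L, M}.

{A, B, E, G, H, I, K, L, M}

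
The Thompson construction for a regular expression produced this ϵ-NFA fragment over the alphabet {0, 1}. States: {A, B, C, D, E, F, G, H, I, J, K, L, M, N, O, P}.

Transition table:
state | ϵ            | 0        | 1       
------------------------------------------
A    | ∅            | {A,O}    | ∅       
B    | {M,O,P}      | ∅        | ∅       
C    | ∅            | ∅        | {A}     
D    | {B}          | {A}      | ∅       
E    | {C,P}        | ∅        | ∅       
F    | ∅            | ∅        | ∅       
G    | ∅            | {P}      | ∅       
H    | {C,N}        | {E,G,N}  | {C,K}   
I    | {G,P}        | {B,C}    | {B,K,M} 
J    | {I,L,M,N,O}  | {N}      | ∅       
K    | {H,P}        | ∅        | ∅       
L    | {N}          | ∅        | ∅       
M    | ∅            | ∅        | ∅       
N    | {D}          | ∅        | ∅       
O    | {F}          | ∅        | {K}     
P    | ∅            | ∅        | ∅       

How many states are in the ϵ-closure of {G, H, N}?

10

Start with {G, H, N}.
From H via ϵ: add C.
From N via ϵ: add D.
From D via ϵ: add B.
From B via ϵ: add M, O, P.
From O via ϵ: add F.
ϵ-closure = {B, C, D, F, G, H, M, N, O, P}, which has 10 states.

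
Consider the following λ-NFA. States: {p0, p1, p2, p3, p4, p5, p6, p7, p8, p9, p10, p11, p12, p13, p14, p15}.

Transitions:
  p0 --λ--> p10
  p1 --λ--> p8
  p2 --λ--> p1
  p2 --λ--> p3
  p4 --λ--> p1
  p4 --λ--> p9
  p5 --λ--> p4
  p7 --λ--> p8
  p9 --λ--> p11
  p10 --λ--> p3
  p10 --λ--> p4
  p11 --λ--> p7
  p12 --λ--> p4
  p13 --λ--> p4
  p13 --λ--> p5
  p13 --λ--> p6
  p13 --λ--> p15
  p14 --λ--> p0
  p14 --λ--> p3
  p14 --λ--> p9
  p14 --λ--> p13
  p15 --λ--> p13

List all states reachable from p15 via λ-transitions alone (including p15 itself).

{p1, p4, p5, p6, p7, p8, p9, p11, p13, p15}

Start with {p15}.
From p15 via λ: add p13.
From p13 via λ: add p4, p5, p6.
From p4 via λ: add p1, p9.
From p1 via λ: add p8.
From p9 via λ: add p11.
From p11 via λ: add p7.
No new states can be added; the closed set is {p1, p4, p5, p6, p7, p8, p9, p11, p13, p15}.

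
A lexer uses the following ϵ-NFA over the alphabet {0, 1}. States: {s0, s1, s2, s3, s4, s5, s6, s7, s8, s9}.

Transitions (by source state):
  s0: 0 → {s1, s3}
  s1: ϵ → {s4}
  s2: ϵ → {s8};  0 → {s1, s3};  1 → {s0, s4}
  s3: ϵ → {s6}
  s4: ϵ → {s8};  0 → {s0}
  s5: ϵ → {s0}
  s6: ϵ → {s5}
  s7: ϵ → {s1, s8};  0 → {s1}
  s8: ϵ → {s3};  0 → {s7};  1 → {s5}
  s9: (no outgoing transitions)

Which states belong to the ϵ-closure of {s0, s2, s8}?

Start with {s0, s2, s8}.
From s8 via ϵ: add s3.
From s3 via ϵ: add s6.
From s6 via ϵ: add s5.
No new states can be added; the closed set is {s0, s2, s3, s5, s6, s8}.

{s0, s2, s3, s5, s6, s8}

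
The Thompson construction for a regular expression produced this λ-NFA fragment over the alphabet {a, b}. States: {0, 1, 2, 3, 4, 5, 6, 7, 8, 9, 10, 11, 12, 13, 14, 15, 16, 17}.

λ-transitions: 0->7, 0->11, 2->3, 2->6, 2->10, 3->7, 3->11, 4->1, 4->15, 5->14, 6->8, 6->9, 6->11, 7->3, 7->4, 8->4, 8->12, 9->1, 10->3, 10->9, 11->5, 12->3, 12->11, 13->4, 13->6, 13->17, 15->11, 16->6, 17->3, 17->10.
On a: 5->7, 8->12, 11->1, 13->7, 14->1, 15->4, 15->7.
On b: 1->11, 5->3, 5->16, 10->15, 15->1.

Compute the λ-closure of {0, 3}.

{0, 1, 3, 4, 5, 7, 11, 14, 15}

Start with {0, 3}.
From 0 via λ: add 7, 11.
From 7 via λ: add 4.
From 11 via λ: add 5.
From 4 via λ: add 1, 15.
From 5 via λ: add 14.
No new states can be added; the closed set is {0, 1, 3, 4, 5, 7, 11, 14, 15}.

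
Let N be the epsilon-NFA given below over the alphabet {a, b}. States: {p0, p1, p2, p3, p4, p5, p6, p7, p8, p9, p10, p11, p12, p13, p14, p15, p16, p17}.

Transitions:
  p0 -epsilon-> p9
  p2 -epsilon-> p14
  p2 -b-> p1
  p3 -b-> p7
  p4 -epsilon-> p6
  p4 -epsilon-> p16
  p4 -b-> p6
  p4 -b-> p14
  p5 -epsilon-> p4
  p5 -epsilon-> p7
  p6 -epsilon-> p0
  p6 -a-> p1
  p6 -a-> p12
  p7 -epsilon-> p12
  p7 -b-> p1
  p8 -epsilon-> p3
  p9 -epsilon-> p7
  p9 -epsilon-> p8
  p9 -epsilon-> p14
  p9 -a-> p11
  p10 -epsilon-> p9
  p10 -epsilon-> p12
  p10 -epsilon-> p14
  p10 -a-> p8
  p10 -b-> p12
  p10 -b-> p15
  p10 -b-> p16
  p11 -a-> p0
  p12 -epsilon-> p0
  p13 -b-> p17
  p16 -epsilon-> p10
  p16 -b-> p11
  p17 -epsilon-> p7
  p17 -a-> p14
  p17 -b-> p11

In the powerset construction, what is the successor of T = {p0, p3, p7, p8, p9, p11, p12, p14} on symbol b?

{p0, p1, p3, p7, p8, p9, p12, p14}

p3 on b → {p7}.
p7 on b → {p1}.
No b-transition from p0, p8, p9, p11, p12, p14.
Union after reading b: {p1, p7}.
Now take the epsilon-closure:
From p7 via epsilon: add p12.
From p12 via epsilon: add p0.
From p0 via epsilon: add p9.
From p9 via epsilon: add p8, p14.
From p8 via epsilon: add p3.
No new states can be added; the closed set is {p0, p1, p3, p7, p8, p9, p12, p14}.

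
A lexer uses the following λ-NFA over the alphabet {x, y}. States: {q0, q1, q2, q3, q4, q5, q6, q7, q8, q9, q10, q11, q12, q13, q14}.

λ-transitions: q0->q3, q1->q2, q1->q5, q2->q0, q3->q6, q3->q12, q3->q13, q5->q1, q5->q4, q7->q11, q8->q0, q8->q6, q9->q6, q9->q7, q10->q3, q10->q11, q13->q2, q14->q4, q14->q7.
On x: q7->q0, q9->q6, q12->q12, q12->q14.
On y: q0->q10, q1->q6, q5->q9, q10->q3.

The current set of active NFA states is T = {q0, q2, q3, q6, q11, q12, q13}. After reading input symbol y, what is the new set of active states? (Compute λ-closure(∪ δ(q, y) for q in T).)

{q0, q2, q3, q6, q10, q11, q12, q13}

q0 on y → {q10}.
No y-transition from q2, q3, q6, q11, q12, q13.
Union after reading y: {q10}.
Now take the λ-closure:
From q10 via λ: add q3, q11.
From q3 via λ: add q6, q12, q13.
From q13 via λ: add q2.
From q2 via λ: add q0.
No new states can be added; the closed set is {q0, q2, q3, q6, q10, q11, q12, q13}.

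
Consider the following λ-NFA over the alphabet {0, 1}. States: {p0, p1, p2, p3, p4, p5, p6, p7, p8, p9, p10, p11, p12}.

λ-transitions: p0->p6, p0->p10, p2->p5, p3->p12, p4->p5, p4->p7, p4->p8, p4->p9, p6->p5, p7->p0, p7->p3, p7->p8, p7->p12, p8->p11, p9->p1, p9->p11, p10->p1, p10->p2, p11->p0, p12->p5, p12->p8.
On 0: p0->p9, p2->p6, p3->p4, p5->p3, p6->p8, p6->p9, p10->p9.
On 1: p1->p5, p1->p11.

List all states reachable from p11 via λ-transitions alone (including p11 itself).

{p0, p1, p2, p5, p6, p10, p11}

Start with {p11}.
From p11 via λ: add p0.
From p0 via λ: add p6, p10.
From p6 via λ: add p5.
From p10 via λ: add p1, p2.
No new states can be added; the closed set is {p0, p1, p2, p5, p6, p10, p11}.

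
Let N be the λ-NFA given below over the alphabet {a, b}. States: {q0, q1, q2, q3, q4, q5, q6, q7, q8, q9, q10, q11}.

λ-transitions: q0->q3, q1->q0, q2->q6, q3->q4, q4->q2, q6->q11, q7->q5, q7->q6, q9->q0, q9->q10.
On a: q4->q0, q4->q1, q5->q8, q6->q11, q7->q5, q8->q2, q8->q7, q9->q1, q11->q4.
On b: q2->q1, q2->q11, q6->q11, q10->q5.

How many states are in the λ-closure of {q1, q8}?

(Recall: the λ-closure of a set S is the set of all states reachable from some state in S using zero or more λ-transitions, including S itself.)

8

Start with {q1, q8}.
From q1 via λ: add q0.
From q0 via λ: add q3.
From q3 via λ: add q4.
From q4 via λ: add q2.
From q2 via λ: add q6.
From q6 via λ: add q11.
λ-closure = {q0, q1, q2, q3, q4, q6, q8, q11}, which has 8 states.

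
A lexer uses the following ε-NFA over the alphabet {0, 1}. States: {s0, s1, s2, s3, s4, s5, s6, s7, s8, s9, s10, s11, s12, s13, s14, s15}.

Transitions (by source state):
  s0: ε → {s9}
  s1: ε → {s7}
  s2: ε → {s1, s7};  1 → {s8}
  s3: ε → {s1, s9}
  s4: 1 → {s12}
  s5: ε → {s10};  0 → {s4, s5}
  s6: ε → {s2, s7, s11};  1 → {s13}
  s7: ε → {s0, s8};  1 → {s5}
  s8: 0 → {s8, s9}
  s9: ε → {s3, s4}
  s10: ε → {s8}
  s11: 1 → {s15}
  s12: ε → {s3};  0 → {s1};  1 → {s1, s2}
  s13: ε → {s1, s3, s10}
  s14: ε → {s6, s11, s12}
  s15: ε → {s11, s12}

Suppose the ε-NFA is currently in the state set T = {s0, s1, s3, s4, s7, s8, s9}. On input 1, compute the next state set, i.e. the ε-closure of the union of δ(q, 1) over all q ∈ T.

{s0, s1, s3, s4, s5, s7, s8, s9, s10, s12}

s4 on 1 → {s12}.
s7 on 1 → {s5}.
No 1-transition from s0, s1, s3, s8, s9.
Union after reading 1: {s5, s12}.
Now take the ε-closure:
From s5 via ε: add s10.
From s12 via ε: add s3.
From s3 via ε: add s1, s9.
From s10 via ε: add s8.
From s1 via ε: add s7.
From s9 via ε: add s4.
From s7 via ε: add s0.
No new states can be added; the closed set is {s0, s1, s3, s4, s5, s7, s8, s9, s10, s12}.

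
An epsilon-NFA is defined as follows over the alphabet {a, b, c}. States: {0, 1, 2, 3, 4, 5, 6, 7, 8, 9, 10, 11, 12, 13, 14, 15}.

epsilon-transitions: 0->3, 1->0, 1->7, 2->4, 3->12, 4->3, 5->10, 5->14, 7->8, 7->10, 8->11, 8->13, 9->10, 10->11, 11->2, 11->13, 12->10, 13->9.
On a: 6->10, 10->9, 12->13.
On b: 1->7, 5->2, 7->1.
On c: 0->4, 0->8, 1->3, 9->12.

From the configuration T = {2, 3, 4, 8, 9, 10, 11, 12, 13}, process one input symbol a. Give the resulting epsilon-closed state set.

10 on a → {9}.
12 on a → {13}.
No a-transition from 2, 3, 4, 8, 9, 11, 13.
Union after reading a: {9, 13}.
Now take the epsilon-closure:
From 9 via epsilon: add 10.
From 10 via epsilon: add 11.
From 11 via epsilon: add 2.
From 2 via epsilon: add 4.
From 4 via epsilon: add 3.
From 3 via epsilon: add 12.
No new states can be added; the closed set is {2, 3, 4, 9, 10, 11, 12, 13}.

{2, 3, 4, 9, 10, 11, 12, 13}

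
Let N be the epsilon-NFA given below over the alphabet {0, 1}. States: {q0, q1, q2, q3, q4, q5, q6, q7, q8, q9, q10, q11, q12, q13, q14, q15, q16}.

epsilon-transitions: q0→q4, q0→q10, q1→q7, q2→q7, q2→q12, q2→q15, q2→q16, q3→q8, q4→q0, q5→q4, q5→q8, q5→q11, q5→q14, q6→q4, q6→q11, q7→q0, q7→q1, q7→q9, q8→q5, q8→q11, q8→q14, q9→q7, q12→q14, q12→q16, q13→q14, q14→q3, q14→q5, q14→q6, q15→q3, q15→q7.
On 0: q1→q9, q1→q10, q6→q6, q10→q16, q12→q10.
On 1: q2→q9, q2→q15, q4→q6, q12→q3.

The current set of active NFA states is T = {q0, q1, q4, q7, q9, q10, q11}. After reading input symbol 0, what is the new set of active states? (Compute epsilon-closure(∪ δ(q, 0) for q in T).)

q1 on 0 → {q9, q10}.
q10 on 0 → {q16}.
No 0-transition from q0, q4, q7, q9, q11.
Union after reading 0: {q9, q10, q16}.
Now take the epsilon-closure:
From q9 via epsilon: add q7.
From q7 via epsilon: add q0, q1.
From q0 via epsilon: add q4.
No new states can be added; the closed set is {q0, q1, q4, q7, q9, q10, q16}.

{q0, q1, q4, q7, q9, q10, q16}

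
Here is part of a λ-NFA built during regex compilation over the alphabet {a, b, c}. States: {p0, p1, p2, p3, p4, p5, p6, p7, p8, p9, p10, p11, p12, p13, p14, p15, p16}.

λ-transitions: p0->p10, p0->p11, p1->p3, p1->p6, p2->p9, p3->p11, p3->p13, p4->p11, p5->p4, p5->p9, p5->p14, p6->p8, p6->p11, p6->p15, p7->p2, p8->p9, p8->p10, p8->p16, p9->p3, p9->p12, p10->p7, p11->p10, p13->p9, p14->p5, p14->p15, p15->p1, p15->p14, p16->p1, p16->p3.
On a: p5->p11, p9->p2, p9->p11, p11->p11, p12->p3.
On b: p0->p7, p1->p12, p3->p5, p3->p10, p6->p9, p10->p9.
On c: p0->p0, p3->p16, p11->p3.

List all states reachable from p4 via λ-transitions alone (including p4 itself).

{p2, p3, p4, p7, p9, p10, p11, p12, p13}

Start with {p4}.
From p4 via λ: add p11.
From p11 via λ: add p10.
From p10 via λ: add p7.
From p7 via λ: add p2.
From p2 via λ: add p9.
From p9 via λ: add p3, p12.
From p3 via λ: add p13.
No new states can be added; the closed set is {p2, p3, p4, p7, p9, p10, p11, p12, p13}.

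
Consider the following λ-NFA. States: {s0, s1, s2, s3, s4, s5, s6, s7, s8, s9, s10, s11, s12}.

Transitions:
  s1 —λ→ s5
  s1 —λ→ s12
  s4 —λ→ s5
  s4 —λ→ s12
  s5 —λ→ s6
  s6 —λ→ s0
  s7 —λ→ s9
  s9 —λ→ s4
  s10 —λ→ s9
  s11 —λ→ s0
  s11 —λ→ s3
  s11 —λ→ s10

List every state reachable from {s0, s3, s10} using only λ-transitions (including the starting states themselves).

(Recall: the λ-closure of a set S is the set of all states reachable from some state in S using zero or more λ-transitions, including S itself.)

Start with {s0, s3, s10}.
From s10 via λ: add s9.
From s9 via λ: add s4.
From s4 via λ: add s5, s12.
From s5 via λ: add s6.
No new states can be added; the closed set is {s0, s3, s4, s5, s6, s9, s10, s12}.

{s0, s3, s4, s5, s6, s9, s10, s12}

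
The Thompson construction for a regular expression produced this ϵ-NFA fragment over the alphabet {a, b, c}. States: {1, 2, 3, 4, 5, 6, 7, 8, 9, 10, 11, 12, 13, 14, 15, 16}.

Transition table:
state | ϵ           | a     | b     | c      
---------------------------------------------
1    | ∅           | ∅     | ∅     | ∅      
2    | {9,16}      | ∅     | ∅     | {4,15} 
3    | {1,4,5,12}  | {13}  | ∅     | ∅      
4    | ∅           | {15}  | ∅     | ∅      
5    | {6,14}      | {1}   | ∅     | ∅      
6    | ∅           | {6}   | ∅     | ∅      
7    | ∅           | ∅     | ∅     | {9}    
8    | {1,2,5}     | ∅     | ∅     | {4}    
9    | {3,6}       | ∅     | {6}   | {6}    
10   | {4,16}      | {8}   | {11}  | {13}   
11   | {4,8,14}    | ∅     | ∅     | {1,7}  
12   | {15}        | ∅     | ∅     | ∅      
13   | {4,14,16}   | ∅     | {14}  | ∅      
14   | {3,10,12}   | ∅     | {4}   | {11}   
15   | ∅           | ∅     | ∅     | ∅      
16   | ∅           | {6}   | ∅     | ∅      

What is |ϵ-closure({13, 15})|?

11

Start with {13, 15}.
From 13 via ϵ: add 4, 14, 16.
From 14 via ϵ: add 3, 10, 12.
From 3 via ϵ: add 1, 5.
From 5 via ϵ: add 6.
ϵ-closure = {1, 3, 4, 5, 6, 10, 12, 13, 14, 15, 16}, which has 11 states.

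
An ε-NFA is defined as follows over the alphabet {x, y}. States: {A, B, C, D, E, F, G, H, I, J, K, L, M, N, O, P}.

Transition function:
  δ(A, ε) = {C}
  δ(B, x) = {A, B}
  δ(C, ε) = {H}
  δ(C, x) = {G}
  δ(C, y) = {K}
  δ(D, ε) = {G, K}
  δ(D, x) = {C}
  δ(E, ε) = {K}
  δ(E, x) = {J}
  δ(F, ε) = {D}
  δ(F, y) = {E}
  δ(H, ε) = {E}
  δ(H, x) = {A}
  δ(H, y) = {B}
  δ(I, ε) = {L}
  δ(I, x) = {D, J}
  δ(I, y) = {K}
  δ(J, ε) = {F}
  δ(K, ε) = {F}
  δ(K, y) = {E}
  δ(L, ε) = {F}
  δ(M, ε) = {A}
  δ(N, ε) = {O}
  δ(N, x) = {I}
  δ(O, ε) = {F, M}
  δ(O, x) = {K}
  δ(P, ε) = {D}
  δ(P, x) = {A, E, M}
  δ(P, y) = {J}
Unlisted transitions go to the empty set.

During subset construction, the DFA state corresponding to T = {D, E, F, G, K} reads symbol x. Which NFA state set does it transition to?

{C, D, E, F, G, H, J, K}

D on x → {C}.
E on x → {J}.
No x-transition from F, G, K.
Union after reading x: {C, J}.
Now take the ε-closure:
From C via ε: add H.
From J via ε: add F.
From F via ε: add D.
From H via ε: add E.
From D via ε: add G, K.
No new states can be added; the closed set is {C, D, E, F, G, H, J, K}.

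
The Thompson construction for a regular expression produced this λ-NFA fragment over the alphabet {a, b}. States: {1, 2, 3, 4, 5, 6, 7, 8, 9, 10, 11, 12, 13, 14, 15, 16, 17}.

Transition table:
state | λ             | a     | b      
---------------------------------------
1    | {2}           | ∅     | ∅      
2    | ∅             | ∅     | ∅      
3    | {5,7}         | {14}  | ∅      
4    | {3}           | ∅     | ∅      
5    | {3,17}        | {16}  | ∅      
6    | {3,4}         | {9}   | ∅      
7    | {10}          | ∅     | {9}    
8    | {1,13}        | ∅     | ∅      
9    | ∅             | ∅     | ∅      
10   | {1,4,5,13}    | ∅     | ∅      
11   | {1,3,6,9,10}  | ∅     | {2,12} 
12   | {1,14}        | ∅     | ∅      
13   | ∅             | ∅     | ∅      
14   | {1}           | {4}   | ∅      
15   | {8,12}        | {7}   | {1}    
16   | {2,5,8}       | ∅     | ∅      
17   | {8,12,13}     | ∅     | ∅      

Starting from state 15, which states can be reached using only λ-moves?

{1, 2, 8, 12, 13, 14, 15}

Start with {15}.
From 15 via λ: add 8, 12.
From 8 via λ: add 1, 13.
From 12 via λ: add 14.
From 1 via λ: add 2.
No new states can be added; the closed set is {1, 2, 8, 12, 13, 14, 15}.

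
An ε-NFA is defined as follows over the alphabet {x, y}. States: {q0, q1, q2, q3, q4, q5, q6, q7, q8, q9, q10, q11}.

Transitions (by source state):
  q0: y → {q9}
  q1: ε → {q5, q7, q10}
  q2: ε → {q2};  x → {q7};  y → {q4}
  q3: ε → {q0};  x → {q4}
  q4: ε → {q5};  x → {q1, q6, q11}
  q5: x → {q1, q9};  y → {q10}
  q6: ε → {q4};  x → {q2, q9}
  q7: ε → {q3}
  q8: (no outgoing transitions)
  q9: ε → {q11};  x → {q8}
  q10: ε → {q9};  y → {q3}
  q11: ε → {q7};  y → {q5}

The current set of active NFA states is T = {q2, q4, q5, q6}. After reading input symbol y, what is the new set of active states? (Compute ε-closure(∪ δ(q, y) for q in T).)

{q0, q3, q4, q5, q7, q9, q10, q11}

q2 on y → {q4}.
q5 on y → {q10}.
No y-transition from q4, q6.
Union after reading y: {q4, q10}.
Now take the ε-closure:
From q4 via ε: add q5.
From q10 via ε: add q9.
From q9 via ε: add q11.
From q11 via ε: add q7.
From q7 via ε: add q3.
From q3 via ε: add q0.
No new states can be added; the closed set is {q0, q3, q4, q5, q7, q9, q10, q11}.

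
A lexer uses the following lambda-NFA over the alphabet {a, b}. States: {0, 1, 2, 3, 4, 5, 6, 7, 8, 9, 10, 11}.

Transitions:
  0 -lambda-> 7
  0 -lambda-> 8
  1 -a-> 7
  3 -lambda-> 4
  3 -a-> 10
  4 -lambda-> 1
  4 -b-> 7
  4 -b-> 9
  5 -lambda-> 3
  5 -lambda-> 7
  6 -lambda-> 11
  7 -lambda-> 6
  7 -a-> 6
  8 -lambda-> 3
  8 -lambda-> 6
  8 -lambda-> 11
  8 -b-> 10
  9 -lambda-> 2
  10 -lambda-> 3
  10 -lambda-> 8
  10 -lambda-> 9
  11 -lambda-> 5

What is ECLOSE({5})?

Start with {5}.
From 5 via lambda: add 3, 7.
From 3 via lambda: add 4.
From 7 via lambda: add 6.
From 4 via lambda: add 1.
From 6 via lambda: add 11.
No new states can be added; the closed set is {1, 3, 4, 5, 6, 7, 11}.

{1, 3, 4, 5, 6, 7, 11}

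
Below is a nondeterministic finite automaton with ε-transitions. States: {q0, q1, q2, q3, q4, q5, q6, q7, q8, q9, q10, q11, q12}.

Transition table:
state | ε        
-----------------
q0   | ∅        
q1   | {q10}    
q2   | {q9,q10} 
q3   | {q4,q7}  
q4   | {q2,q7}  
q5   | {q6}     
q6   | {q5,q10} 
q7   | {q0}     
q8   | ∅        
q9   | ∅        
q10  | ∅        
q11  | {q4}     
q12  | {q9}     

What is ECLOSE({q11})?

Start with {q11}.
From q11 via ε: add q4.
From q4 via ε: add q2, q7.
From q2 via ε: add q9, q10.
From q7 via ε: add q0.
No new states can be added; the closed set is {q0, q2, q4, q7, q9, q10, q11}.

{q0, q2, q4, q7, q9, q10, q11}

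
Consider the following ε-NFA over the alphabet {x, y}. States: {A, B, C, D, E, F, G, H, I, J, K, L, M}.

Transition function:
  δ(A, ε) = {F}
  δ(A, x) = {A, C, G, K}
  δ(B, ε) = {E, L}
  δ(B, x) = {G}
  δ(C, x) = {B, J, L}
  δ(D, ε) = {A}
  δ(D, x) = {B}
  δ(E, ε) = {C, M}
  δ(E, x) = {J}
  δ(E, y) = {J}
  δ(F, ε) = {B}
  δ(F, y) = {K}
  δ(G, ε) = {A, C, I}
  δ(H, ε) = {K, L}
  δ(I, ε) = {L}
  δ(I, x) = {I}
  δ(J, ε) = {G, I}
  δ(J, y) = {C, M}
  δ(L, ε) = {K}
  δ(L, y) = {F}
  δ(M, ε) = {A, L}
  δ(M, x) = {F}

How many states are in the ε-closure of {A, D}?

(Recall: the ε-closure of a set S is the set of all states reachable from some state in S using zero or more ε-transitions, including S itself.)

Start with {A, D}.
From A via ε: add F.
From F via ε: add B.
From B via ε: add E, L.
From E via ε: add C, M.
From L via ε: add K.
ε-closure = {A, B, C, D, E, F, K, L, M}, which has 9 states.

9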